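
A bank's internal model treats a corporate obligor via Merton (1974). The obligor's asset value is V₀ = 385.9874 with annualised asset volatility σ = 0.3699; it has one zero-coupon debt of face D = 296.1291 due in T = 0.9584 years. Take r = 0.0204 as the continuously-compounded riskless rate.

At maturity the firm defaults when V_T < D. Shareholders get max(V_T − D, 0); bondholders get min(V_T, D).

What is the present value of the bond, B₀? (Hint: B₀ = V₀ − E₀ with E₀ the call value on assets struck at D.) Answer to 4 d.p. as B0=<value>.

d₁ = [ln(V₀/D) + (r + σ²/2)T] / (σ√T)
   = [ln(385.9874/296.1291) + (0.0204 + 0.5·0.3699²)·0.9584] / (0.3699·√0.9584)
   = [0.265009 + 0.085118] / 0.362124 = 0.966871
d₂ = d₁ − σ√T = 0.966871 − 0.362124 = 0.604747
N(d₁) = 0.833196,  N(d₂) = 0.727326,  e^(−rT) = 0.980639
E₀ = V₀·N(d₁) − D·e^(−rT)·N(d₂)
   = 385.9874·0.833196 − 296.1291·0.980639·0.727326 = 110.390688
B₀ = V₀ − E₀ = 385.9874 − 110.390688 = 275.596712

B0=275.5967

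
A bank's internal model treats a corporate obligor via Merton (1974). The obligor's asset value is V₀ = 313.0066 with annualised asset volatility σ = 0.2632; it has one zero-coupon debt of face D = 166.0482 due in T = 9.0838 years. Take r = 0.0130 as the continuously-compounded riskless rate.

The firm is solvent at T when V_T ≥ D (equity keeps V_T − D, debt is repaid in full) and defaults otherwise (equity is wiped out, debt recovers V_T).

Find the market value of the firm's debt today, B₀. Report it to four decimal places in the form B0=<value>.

d₁ = [ln(V₀/D) + (r + σ²/2)T] / (σ√T)
   = [ln(313.0066/166.0482) + (0.0130 + 0.5·0.2632²)·9.0838] / (0.2632·√9.0838)
   = [0.633946 + 0.432726] / 0.793268 = 1.344656
d₂ = d₁ − σ√T = 1.344656 − 0.793268 = 0.551389
N(d₁) = 0.910632,  N(d₂) = 0.709316,  e^(−rT) = 0.888617
E₀ = V₀·N(d₁) − D·e^(−rT)·N(d₂)
   = 313.0066·0.910632 − 166.0482·0.888617·0.709316 = 180.371889
B₀ = V₀ − E₀ = 313.0066 − 180.371889 = 132.634711

B0=132.6347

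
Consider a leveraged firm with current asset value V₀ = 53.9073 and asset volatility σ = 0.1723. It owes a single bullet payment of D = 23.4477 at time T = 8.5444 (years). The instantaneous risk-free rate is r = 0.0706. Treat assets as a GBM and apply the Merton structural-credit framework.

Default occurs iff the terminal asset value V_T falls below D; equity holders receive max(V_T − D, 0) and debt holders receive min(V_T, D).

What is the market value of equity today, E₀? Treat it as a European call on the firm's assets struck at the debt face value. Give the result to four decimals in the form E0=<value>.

d₁ = [ln(V₀/D) + (r + σ²/2)T] / (σ√T)
   = [ln(53.9073/23.4477) + (0.0706 + 0.5·0.1723²)·8.5444] / (0.1723·√8.5444)
   = [0.832493 + 0.730065] / 0.503647 = 3.102488
d₂ = d₁ − σ√T = 3.102488 − 0.503647 = 2.598841
N(d₁) = 0.999040,  N(d₂) = 0.995323,  e^(−rT) = 0.547039
E₀ = V₀·N(d₁) − D·e^(−rT)·N(d₂)
   = 53.9073·0.999040 − 23.4477·0.547039·0.995323 = 41.088753

E0=41.0888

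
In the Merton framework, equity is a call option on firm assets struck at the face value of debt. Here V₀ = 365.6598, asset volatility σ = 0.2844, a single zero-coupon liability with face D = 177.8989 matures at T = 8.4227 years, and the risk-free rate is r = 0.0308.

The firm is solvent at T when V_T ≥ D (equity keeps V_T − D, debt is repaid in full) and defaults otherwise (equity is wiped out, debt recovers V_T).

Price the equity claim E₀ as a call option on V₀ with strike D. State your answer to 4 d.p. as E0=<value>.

d₁ = [ln(V₀/D) + (r + σ²/2)T] / (σ√T)
   = [ln(365.6598/177.8989) + (0.0308 + 0.5·0.2844²)·8.4227] / (0.2844·√8.4227)
   = [0.720488 + 0.600047] / 0.825383 = 1.599907
d₂ = d₁ − σ√T = 1.599907 − 0.825383 = 0.774525
N(d₁) = 0.945190,  N(d₂) = 0.780690,  e^(−rT) = 0.771500
E₀ = V₀·N(d₁) − D·e^(−rT)·N(d₂)
   = 365.6598·0.945190 − 177.8989·0.771500·0.780690 = 238.469313

E0=238.4693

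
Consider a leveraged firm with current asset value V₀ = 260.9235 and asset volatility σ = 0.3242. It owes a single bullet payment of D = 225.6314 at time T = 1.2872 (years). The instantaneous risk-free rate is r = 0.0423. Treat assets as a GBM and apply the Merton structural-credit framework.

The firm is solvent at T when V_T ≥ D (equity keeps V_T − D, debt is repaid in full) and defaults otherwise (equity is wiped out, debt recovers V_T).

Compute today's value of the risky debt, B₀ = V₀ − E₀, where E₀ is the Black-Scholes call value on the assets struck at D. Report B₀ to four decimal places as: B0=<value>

B0=197.7644

d₁ = [ln(V₀/D) + (r + σ²/2)T] / (σ√T)
   = [ln(260.9235/225.6314) + (0.0423 + 0.5·0.3242²)·1.2872] / (0.3242·√1.2872)
   = [0.145325 + 0.122095] / 0.367821 = 0.727037
d₂ = d₁ − σ√T = 0.727037 − 0.367821 = 0.359216
N(d₁) = 0.766398,  N(d₂) = 0.640283,  e^(−rT) = 0.947007
E₀ = V₀·N(d₁) − D·e^(−rT)·N(d₂)
   = 260.9235·0.766398 − 225.6314·0.947007·0.640283 = 63.159063
B₀ = V₀ − E₀ = 260.9235 − 63.159063 = 197.764437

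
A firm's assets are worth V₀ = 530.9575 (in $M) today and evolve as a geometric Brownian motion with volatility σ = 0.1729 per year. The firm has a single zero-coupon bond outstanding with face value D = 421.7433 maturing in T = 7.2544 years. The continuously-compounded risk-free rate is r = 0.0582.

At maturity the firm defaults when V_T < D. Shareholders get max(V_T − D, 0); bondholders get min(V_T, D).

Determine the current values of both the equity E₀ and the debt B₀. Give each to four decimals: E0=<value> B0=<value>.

d₁ = [ln(V₀/D) + (r + σ²/2)T] / (σ√T)
   = [ln(530.9575/421.7433) + (0.0582 + 0.5·0.1729²)·7.2544] / (0.1729·√7.2544)
   = [0.230285 + 0.530639] / 0.465689 = 1.633976
d₂ = d₁ − σ√T = 1.633976 − 0.465689 = 1.168287
N(d₁) = 0.948868,  N(d₂) = 0.878655,  e^(−rT) = 0.655599
E₀ = V₀·N(d₁) − D·e^(−rT)·N(d₂)
   = 530.9575·0.948868 − 421.7433·0.655599·0.878655 = 260.865504
B₀ = V₀ − E₀ = 530.9575 − 260.865504 = 270.091996

E0=260.8655 B0=270.0920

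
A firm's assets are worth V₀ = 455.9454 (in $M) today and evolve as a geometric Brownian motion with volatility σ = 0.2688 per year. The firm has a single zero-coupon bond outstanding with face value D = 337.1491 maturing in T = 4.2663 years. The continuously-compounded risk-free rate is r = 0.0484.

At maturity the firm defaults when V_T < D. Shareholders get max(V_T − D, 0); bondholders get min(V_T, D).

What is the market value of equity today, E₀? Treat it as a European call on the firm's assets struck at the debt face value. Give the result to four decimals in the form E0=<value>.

E0=200.4081

d₁ = [ln(V₀/D) + (r + σ²/2)T] / (σ√T)
   = [ln(455.9454/337.1491) + (0.0484 + 0.5·0.2688²)·4.2663] / (0.2688·√4.2663)
   = [0.301848 + 0.360616] / 0.555207 = 1.193184
d₂ = d₁ − σ√T = 1.193184 − 0.555207 = 0.637977
N(d₁) = 0.883601,  N(d₂) = 0.738256,  e^(−rT) = 0.813435
E₀ = V₀·N(d₁) − D·e^(−rT)·N(d₂)
   = 455.9454·0.883601 − 337.1491·0.813435·0.738256 = 200.408111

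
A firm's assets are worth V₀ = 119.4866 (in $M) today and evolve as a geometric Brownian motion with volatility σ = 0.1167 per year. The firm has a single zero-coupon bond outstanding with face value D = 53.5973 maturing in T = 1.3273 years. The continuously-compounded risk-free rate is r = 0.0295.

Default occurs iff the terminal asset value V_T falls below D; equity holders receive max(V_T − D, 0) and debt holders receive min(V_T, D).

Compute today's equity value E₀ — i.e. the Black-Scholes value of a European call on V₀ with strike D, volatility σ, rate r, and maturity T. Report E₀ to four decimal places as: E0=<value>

E0=67.9474

d₁ = [ln(V₀/D) + (r + σ²/2)T] / (σ√T)
   = [ln(119.4866/53.5973) + (0.0295 + 0.5·0.1167²)·1.3273] / (0.1167·√1.3273)
   = [0.801706 + 0.048194] / 0.134448 = 6.321381
d₂ = d₁ − σ√T = 6.321381 − 0.134448 = 6.186932
N(d₁) = 1.000000,  N(d₂) = 1.000000,  e^(−rT) = 0.961601
E₀ = V₀·N(d₁) − D·e^(−rT)·N(d₂)
   = 119.4866·1.000000 − 53.5973·0.961601·1.000000 = 67.947366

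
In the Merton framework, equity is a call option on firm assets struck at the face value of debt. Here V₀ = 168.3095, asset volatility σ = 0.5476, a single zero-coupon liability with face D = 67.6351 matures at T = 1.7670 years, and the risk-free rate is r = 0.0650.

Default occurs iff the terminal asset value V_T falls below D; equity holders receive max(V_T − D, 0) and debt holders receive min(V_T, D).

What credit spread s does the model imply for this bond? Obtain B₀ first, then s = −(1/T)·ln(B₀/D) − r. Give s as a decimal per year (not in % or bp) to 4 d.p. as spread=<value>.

spread=0.0240

d₁ = [ln(V₀/D) + (r + σ²/2)T] / (σ√T)
   = [ln(168.3095/67.6351) + (0.0650 + 0.5·0.5476²)·1.7670] / (0.5476·√1.7670)
   = [0.911677 + 0.379786] / 0.727917 = 1.774192
d₂ = d₁ − σ√T = 1.774192 − 0.727917 = 1.046275
N(d₁) = 0.961984,  N(d₂) = 0.852283,  e^(−rT) = 0.891495
E₀ = V₀·N(d₁) − D·e^(−rT)·N(d₂)
   = 168.3095·0.961984 − 67.6351·0.891495·0.852283 = 110.521516
B₀ = V₀ − E₀ = 168.3095 − 110.521516 = 57.787984
spread = −(1/T)·ln(B₀/D) − r = −(1/1.7670)·ln(57.787984/67.6351) − 0.0650 = 0.02404709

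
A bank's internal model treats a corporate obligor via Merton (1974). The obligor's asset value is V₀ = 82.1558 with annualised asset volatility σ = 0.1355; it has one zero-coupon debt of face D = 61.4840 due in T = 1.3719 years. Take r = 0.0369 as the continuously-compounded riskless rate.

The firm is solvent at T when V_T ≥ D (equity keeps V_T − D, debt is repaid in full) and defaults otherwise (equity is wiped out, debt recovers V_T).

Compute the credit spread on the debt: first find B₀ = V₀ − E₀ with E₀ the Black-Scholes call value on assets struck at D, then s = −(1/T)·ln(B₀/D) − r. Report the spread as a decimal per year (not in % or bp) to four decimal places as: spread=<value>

spread=0.0008

d₁ = [ln(V₀/D) + (r + σ²/2)T] / (σ√T)
   = [ln(82.1558/61.4840) + (0.0369 + 0.5·0.1355²)·1.3719] / (0.1355·√1.3719)
   = [0.289840 + 0.063217] / 0.158709 = 2.224566
d₂ = d₁ − σ√T = 2.224566 − 0.158709 = 2.065857
N(d₁) = 0.986945,  N(d₂) = 0.980579,  e^(−rT) = 0.950637
E₀ = V₀·N(d₁) − D·e^(−rT)·N(d₂)
   = 82.1558·0.986945 − 61.4840·0.950637·0.980579 = 23.769417
B₀ = V₀ − E₀ = 82.1558 − 23.769417 = 58.386383
spread = −(1/T)·ln(B₀/D) − r = −(1/1.3719)·ln(58.386383/61.4840) − 0.0369 = 0.00078080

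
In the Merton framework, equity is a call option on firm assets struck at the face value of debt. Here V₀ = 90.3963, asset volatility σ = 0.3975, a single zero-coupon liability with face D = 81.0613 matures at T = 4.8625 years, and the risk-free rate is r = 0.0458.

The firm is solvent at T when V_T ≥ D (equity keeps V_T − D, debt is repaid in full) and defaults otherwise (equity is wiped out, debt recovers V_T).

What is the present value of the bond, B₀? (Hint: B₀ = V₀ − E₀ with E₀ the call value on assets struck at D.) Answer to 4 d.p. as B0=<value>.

B0=49.6077

d₁ = [ln(V₀/D) + (r + σ²/2)T] / (σ√T)
   = [ln(90.3963/81.0613) + (0.0458 + 0.5·0.3975²)·4.8625] / (0.3975·√4.8625)
   = [0.108998 + 0.606855] / 0.876530 = 0.816689
d₂ = d₁ − σ√T = 0.816689 − 0.876530 = -0.059841
N(d₁) = 0.792947,  N(d₂) = 0.476141,  e^(−rT) = 0.800353
E₀ = V₀·N(d₁) − D·e^(−rT)·N(d₂)
   = 90.3963·0.792947 − 81.0613·0.800353·0.476141 = 40.788558
B₀ = V₀ − E₀ = 90.3963 − 40.788558 = 49.607742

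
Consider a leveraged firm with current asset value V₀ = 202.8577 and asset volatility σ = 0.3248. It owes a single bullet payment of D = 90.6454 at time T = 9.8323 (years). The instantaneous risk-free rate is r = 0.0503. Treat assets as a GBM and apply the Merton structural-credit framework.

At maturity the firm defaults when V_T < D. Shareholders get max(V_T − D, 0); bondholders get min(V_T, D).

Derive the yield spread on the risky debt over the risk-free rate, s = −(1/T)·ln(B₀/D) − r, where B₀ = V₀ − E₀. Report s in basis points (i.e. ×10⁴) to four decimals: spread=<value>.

d₁ = [ln(V₀/D) + (r + σ²/2)T] / (σ√T)
   = [ln(202.8577/90.6454) + (0.0503 + 0.5·0.3248²)·9.8323] / (0.3248·√9.8323)
   = [0.805550 + 1.013194] / 1.018459 = 1.785780
d₂ = d₁ − σ√T = 1.785780 − 1.018459 = 0.767321
N(d₁) = 0.962933,  N(d₂) = 0.778555,  e^(−rT) = 0.609836
E₀ = V₀·N(d₁) − D·e^(−rT)·N(d₂)
   = 202.8577·0.962933 − 90.6454·0.609836·0.778555 = 152.300673
B₀ = V₀ − E₀ = 202.8577 − 152.300673 = 50.557027
spread = −(1/T)·ln(B₀/D) − r = −(1/9.8323)·ln(50.557027/90.6454) − 0.0503 = 0.00908115
in basis points: 0.00908115 × 10⁴ = 90.8115 bp

spread=90.8115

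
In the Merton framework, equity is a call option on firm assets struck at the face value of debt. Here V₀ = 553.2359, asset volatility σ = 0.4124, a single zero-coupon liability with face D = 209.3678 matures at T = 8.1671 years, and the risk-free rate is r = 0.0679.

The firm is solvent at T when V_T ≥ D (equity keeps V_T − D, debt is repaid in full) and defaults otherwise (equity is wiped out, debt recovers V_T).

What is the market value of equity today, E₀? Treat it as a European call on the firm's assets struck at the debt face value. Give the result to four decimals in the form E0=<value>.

E0=445.4039

d₁ = [ln(V₀/D) + (r + σ²/2)T] / (σ√T)
   = [ln(553.2359/209.3678) + (0.0679 + 0.5·0.4124²)·8.1671] / (0.4124·√8.1671)
   = [0.971692 + 1.249051] / 1.178562 = 1.884281
d₂ = d₁ − σ√T = 1.884281 − 1.178562 = 0.705719
N(d₁) = 0.970237,  N(d₂) = 0.759818,  e^(−rT) = 0.574333
E₀ = V₀·N(d₁) − D·e^(−rT)·N(d₂)
   = 553.2359·0.970237 − 209.3678·0.574333·0.759818 = 445.403925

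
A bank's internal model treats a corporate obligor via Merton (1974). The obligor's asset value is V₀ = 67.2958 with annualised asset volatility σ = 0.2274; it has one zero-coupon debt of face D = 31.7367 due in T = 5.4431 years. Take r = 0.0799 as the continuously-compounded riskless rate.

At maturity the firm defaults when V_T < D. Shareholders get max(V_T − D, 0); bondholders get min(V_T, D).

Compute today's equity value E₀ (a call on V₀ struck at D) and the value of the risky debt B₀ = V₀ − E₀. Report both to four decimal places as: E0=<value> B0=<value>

E0=46.8362 B0=20.4596

d₁ = [ln(V₀/D) + (r + σ²/2)T] / (σ√T)
   = [ln(67.2958/31.7367) + (0.0799 + 0.5·0.2274²)·5.4431] / (0.2274·√5.4431)
   = [0.751624 + 0.575637] / 0.530534 = 2.501744
d₂ = d₁ − σ√T = 2.501744 − 0.530534 = 1.971209
N(d₁) = 0.993821,  N(d₂) = 0.975650,  e^(−rT) = 0.647327
E₀ = V₀·N(d₁) − D·e^(−rT)·N(d₂)
   = 67.2958·0.993821 − 31.7367·0.647327·0.975650 = 46.836191
B₀ = V₀ − E₀ = 67.2958 − 46.836191 = 20.459609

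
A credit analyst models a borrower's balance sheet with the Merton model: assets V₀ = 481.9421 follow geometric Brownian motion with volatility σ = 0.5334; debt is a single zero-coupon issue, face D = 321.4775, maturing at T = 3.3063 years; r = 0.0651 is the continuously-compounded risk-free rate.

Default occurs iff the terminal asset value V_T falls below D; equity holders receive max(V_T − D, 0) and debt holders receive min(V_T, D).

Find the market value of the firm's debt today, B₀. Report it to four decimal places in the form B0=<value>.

B0=208.3819

d₁ = [ln(V₀/D) + (r + σ²/2)T] / (σ√T)
   = [ln(481.9421/321.4775) + (0.0651 + 0.5·0.5334²)·3.3063] / (0.5334·√3.3063)
   = [0.404896 + 0.685587] / 0.969894 = 1.124333
d₂ = d₁ − σ√T = 1.124333 − 0.969894 = 0.154439
N(d₁) = 0.869564,  N(d₂) = 0.561368,  e^(−rT) = 0.806348
E₀ = V₀·N(d₁) − D·e^(−rT)·N(d₂)
   = 481.9421·0.869564 − 321.4775·0.806348·0.561368 = 273.560158
B₀ = V₀ − E₀ = 481.9421 − 273.560158 = 208.381942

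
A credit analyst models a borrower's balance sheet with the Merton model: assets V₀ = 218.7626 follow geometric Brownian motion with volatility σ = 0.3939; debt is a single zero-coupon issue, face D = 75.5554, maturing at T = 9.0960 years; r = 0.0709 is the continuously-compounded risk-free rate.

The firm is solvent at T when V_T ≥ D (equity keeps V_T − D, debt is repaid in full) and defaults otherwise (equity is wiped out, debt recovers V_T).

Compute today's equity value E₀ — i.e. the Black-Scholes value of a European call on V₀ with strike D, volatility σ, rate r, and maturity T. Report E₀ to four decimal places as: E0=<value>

d₁ = [ln(V₀/D) + (r + σ²/2)T] / (σ√T)
   = [ln(218.7626/75.5554) + (0.0709 + 0.5·0.3939²)·9.0960] / (0.3939·√9.0960)
   = [1.063121 + 1.350561] / 1.187986 = 2.031744
d₂ = d₁ − σ√T = 2.031744 − 1.187986 = 0.843758
N(d₁) = 0.978910,  N(d₂) = 0.800598,  e^(−rT) = 0.524712
E₀ = V₀·N(d₁) − D·e^(−rT)·N(d₂)
   = 218.7626·0.978910 − 75.5554·0.524712·0.800598 = 182.409406

E0=182.4094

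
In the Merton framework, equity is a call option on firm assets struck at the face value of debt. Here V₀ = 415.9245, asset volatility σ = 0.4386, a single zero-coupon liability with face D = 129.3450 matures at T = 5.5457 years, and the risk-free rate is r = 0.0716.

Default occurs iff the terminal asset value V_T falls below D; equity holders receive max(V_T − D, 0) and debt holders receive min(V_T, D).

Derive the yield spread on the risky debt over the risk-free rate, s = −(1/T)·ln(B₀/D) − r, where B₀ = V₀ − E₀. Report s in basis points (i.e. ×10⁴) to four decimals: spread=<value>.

d₁ = [ln(V₀/D) + (r + σ²/2)T] / (σ√T)
   = [ln(415.9245/129.3450) + (0.0716 + 0.5·0.4386²)·5.5457] / (0.4386·√5.5457)
   = [1.168021 + 0.930485] / 1.032873 = 2.031718
d₂ = d₁ − σ√T = 2.031718 − 1.032873 = 0.998845
N(d₁) = 0.978909,  N(d₂) = 0.841065,  e^(−rT) = 0.672286
E₀ = V₀·N(d₁) − D·e^(−rT)·N(d₂)
   = 415.9245·0.978909 − 129.3450·0.672286·0.841065 = 334.015879
B₀ = V₀ − E₀ = 415.9245 − 334.015879 = 81.908621
spread = −(1/T)·ln(B₀/D) − r = −(1/5.5457)·ln(81.908621/129.3450) − 0.0716 = 0.01078437
in basis points: 0.01078437 × 10⁴ = 107.8437 bp

spread=107.8437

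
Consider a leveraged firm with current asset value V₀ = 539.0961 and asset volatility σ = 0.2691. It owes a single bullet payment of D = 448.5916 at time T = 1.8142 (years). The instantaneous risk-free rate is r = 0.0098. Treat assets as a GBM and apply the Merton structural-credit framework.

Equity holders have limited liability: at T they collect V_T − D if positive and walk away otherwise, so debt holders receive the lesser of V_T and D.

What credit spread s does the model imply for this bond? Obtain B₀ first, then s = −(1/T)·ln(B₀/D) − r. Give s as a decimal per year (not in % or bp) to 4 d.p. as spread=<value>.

d₁ = [ln(V₀/D) + (r + σ²/2)T] / (σ√T)
   = [ln(539.0961/448.5916) + (0.0098 + 0.5·0.2691²)·1.8142] / (0.2691·√1.8142)
   = [0.183781 + 0.083467] / 0.362457 = 0.737323
d₂ = d₁ − σ√T = 0.737323 − 0.362457 = 0.374866
N(d₁) = 0.769537,  N(d₂) = 0.646120,  e^(−rT) = 0.982378
E₀ = V₀·N(d₁) − D·e^(−rT)·N(d₂)
   = 539.0961·0.769537 − 448.5916·0.982378·0.646120 = 130.118047
B₀ = V₀ − E₀ = 539.0961 − 130.118047 = 408.978053
spread = −(1/T)·ln(B₀/D) − r = −(1/1.8142)·ln(408.978053/448.5916) − 0.0098 = 0.04115987

spread=0.0412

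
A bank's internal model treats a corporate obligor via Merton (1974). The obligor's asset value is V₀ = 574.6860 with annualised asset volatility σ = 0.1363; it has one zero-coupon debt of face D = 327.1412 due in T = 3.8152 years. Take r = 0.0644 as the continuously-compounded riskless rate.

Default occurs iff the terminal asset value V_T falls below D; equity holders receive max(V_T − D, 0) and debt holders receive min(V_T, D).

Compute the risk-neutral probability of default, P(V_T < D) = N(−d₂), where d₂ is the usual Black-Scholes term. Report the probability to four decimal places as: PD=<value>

PD=0.0018

d₁ = [ln(V₀/D) + (r + σ²/2)T] / (σ√T)
   = [ln(574.6860/327.1412) + (0.0644 + 0.5·0.1363²)·3.8152] / (0.1363·√3.8152)
   = [0.563432 + 0.281138] / 0.266228 = 3.172349
d₂ = d₁ − σ√T = 3.172349 − 0.266228 = 2.906120
risk-neutral PD = N(−d₂) = N(-2.906120) = 0.001830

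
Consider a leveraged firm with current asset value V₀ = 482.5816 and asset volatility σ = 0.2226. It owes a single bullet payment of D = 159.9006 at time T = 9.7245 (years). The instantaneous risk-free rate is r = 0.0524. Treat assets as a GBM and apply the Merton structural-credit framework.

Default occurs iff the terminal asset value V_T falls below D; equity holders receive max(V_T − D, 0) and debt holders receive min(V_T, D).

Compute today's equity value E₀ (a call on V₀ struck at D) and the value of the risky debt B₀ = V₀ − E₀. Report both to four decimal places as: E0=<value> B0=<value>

d₁ = [ln(V₀/D) + (r + σ²/2)T] / (σ√T)
   = [ln(482.5816/159.9006) + (0.0524 + 0.5·0.2226²)·9.7245] / (0.2226·√9.7245)
   = [1.104598 + 0.750492] / 0.694159 = 2.672429
d₂ = d₁ − σ√T = 2.672429 − 0.694159 = 1.978270
N(d₁) = 0.996235,  N(d₂) = 0.976051,  e^(−rT) = 0.600758
E₀ = V₀·N(d₁) − D·e^(−rT)·N(d₂)
   = 482.5816·0.996235 − 159.9006·0.600758·0.976051 = 387.003668
B₀ = V₀ − E₀ = 482.5816 − 387.003668 = 95.577932

E0=387.0037 B0=95.5779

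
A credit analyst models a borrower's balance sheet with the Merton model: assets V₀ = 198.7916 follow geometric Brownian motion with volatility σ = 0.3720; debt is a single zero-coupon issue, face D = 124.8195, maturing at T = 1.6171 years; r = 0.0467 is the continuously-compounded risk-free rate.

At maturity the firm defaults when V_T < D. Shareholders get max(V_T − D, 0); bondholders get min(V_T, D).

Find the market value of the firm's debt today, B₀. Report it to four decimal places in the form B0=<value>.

B0=111.3079

d₁ = [ln(V₀/D) + (r + σ²/2)T] / (σ√T)
   = [ln(198.7916/124.8195) + (0.0467 + 0.5·0.3720²)·1.6171] / (0.3720·√1.6171)
   = [0.465388 + 0.187409] / 0.473055 = 1.379962
d₂ = d₁ − σ√T = 1.379962 − 0.473055 = 0.906907
N(d₁) = 0.916201,  N(d₂) = 0.817772,  e^(−rT) = 0.927263
E₀ = V₀·N(d₁) − D·e^(−rT)·N(d₂)
   = 198.7916·0.916201 − 124.8195·0.927263·0.817772 = 87.483725
B₀ = V₀ − E₀ = 198.7916 − 87.483725 = 111.307875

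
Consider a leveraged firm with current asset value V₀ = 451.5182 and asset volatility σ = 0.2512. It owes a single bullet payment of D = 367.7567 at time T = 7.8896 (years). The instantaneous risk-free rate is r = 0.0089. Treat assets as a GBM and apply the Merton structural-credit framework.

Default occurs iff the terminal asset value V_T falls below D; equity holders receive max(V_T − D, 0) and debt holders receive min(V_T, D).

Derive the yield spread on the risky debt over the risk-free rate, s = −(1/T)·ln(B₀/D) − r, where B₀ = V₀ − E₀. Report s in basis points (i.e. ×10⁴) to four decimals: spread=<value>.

d₁ = [ln(V₀/D) + (r + σ²/2)T] / (σ√T)
   = [ln(451.5182/367.7567) + (0.0089 + 0.5·0.2512²)·7.8896] / (0.2512·√7.8896)
   = [0.205194 + 0.319140] / 0.705581 = 0.743123
d₂ = d₁ − σ√T = 0.743123 − 0.705581 = 0.037542
N(d₁) = 0.771297,  N(d₂) = 0.514974,  e^(−rT) = 0.932191
E₀ = V₀·N(d₁) − D·e^(−rT)·N(d₂)
   = 451.5182·0.771297 − 367.7567·0.932191·0.514974 = 171.711419
B₀ = V₀ − E₀ = 451.5182 − 171.711419 = 279.806781
spread = −(1/T)·ln(B₀/D) − r = −(1/7.8896)·ln(279.806781/367.7567) − 0.0089 = 0.02574336
in basis points: 0.02574336 × 10⁴ = 257.4336 bp

spread=257.4336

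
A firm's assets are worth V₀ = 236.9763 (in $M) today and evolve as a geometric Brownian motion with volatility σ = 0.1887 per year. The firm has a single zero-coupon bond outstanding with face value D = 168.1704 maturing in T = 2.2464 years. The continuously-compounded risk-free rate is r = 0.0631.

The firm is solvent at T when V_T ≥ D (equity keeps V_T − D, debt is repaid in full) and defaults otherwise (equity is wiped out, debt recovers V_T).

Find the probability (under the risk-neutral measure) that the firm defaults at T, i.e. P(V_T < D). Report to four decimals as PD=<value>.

PD=0.0579

d₁ = [ln(V₀/D) + (r + σ²/2)T] / (σ√T)
   = [ln(236.9763/168.1704) + (0.0631 + 0.5·0.1887²)·2.2464] / (0.1887·√2.2464)
   = [0.342982 + 0.181742] / 0.282823 = 1.855308
d₂ = d₁ − σ√T = 1.855308 − 0.282823 = 1.572485
risk-neutral PD = N(−d₂) = N(-1.572485) = 0.057919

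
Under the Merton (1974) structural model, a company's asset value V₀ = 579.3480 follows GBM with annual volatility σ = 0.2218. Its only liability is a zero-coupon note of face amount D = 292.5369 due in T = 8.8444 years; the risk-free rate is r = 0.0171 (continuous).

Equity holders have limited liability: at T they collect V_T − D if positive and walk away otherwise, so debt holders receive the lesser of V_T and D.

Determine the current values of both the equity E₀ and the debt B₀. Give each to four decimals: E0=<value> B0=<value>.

E0=339.7580 B0=239.5900

d₁ = [ln(V₀/D) + (r + σ²/2)T] / (σ√T)
   = [ln(579.3480/292.5369) + (0.0171 + 0.5·0.2218²)·8.8444] / (0.2218·√8.8444)
   = [0.683313 + 0.368790] / 0.659623 = 1.595007
d₂ = d₁ − σ√T = 1.595007 − 0.659623 = 0.935384
N(d₁) = 0.944645,  N(d₂) = 0.825205,  e^(−rT) = 0.859642
E₀ = V₀·N(d₁) − D·e^(−rT)·N(d₂)
   = 579.3480·0.944645 − 292.5369·0.859642·0.825205 = 339.757961
B₀ = V₀ − E₀ = 579.3480 − 339.757961 = 239.590039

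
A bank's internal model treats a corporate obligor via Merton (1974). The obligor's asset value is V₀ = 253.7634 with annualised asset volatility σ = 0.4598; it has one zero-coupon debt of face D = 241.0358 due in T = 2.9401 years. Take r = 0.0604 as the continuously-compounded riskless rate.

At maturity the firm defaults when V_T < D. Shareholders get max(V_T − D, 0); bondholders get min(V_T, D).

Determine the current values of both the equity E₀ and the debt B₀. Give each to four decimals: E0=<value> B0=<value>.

E0=98.5692 B0=155.1942

d₁ = [ln(V₀/D) + (r + σ²/2)T] / (σ√T)
   = [ln(253.7634/241.0358) + (0.0604 + 0.5·0.4598²)·2.9401] / (0.4598·√2.9401)
   = [0.051457 + 0.488374] / 0.788406 = 0.684712
d₂ = d₁ − σ√T = 0.684712 − 0.788406 = -0.103694
N(d₁) = 0.753237,  N(d₂) = 0.458706,  e^(−rT) = 0.837292
E₀ = V₀·N(d₁) − D·e^(−rT)·N(d₂)
   = 253.7634·0.753237 − 241.0358·0.837292·0.458706 = 98.569157
B₀ = V₀ − E₀ = 253.7634 − 98.569157 = 155.194243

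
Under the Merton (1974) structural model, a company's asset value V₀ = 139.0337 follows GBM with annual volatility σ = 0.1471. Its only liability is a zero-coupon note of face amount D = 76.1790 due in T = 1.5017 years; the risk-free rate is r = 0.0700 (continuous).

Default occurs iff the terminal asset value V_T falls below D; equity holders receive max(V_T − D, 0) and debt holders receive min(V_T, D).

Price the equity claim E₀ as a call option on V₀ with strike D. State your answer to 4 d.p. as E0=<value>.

E0=70.4562

d₁ = [ln(V₀/D) + (r + σ²/2)T] / (σ√T)
   = [ln(139.0337/76.1790) + (0.0700 + 0.5·0.1471²)·1.5017] / (0.1471·√1.5017)
   = [0.601631 + 0.121366] / 0.180262 = 4.010810
d₂ = d₁ − σ√T = 4.010810 − 0.180262 = 3.830548
N(d₁) = 0.999970,  N(d₂) = 0.999936,  e^(−rT) = 0.900217
E₀ = V₀·N(d₁) − D·e^(−rT)·N(d₂)
   = 139.0337·0.999970 − 76.1790·0.900217·0.999936 = 70.456217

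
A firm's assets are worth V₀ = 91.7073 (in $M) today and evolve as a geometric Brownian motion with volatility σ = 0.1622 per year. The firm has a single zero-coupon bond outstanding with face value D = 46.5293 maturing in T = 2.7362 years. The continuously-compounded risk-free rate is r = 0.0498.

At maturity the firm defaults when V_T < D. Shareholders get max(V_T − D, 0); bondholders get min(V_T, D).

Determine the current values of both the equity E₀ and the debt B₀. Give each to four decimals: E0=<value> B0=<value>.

E0=51.1107 B0=40.5966

d₁ = [ln(V₀/D) + (r + σ²/2)T] / (σ√T)
   = [ln(91.7073/46.5293) + (0.0498 + 0.5·0.1622²)·2.7362] / (0.1622·√2.7362)
   = [0.678520 + 0.172256] / 0.268303 = 3.170956
d₂ = d₁ − σ√T = 3.170956 − 0.268303 = 2.902654
N(d₁) = 0.999240,  N(d₂) = 0.998150,  e^(−rT) = 0.872613
E₀ = V₀·N(d₁) − D·e^(−rT)·N(d₂)
   = 91.7073·0.999240 − 46.5293·0.872613·0.998150 = 51.110661
B₀ = V₀ − E₀ = 91.7073 − 51.110661 = 40.596639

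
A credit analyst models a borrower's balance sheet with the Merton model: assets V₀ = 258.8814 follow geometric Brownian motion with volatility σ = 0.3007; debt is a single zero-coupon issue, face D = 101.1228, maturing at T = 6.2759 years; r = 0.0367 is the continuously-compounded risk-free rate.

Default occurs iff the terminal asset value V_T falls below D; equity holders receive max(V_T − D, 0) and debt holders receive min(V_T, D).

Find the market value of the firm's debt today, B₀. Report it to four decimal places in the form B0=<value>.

d₁ = [ln(V₀/D) + (r + σ²/2)T] / (σ√T)
   = [ln(258.8814/101.1228) + (0.0367 + 0.5·0.3007²)·6.2759] / (0.3007·√6.2759)
   = [0.940034 + 0.514061] / 0.753306 = 1.930285
d₂ = d₁ − σ√T = 1.930285 − 0.753306 = 1.176978
N(d₁) = 0.973214,  N(d₂) = 0.880398,  e^(−rT) = 0.794275
E₀ = V₀·N(d₁) − D·e^(−rT)·N(d₂)
   = 258.8814·0.973214 − 101.1228·0.794275·0.880398 = 181.234097
B₀ = V₀ − E₀ = 258.8814 − 181.234097 = 77.647303

B0=77.6473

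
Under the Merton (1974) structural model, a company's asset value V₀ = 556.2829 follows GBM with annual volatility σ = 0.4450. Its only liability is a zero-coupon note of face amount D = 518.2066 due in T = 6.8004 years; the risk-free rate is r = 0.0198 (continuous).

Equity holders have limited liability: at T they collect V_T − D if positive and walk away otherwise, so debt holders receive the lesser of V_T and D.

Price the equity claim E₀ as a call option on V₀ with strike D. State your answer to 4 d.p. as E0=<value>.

d₁ = [ln(V₀/D) + (r + σ²/2)T] / (σ√T)
   = [ln(556.2829/518.2066) + (0.0198 + 0.5·0.4450²)·6.8004] / (0.4450·√6.8004)
   = [0.070903 + 0.807973] / 1.160452 = 0.757356
d₂ = d₁ − σ√T = 0.757356 − 1.160452 = -0.403096
N(d₁) = 0.775582,  N(d₂) = 0.343439,  e^(−rT) = 0.874024
E₀ = V₀·N(d₁) − D·e^(−rT)·N(d₂)
   = 556.2829·0.775582 − 518.2066·0.874024·0.343439 = 275.890914

E0=275.8909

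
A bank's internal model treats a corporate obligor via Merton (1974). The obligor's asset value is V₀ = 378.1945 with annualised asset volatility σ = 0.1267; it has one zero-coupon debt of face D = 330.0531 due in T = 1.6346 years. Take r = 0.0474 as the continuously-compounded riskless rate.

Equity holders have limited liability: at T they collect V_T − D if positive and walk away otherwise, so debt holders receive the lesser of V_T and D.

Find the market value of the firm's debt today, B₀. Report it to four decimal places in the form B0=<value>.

d₁ = [ln(V₀/D) + (r + σ²/2)T] / (σ√T)
   = [ln(378.1945/330.0531) + (0.0474 + 0.5·0.1267²)·1.6346] / (0.1267·√1.6346)
   = [0.136155 + 0.090600] / 0.161988 = 1.399828
d₂ = d₁ − σ√T = 1.399828 − 0.161988 = 1.237840
N(d₁) = 0.919218,  N(d₂) = 0.892112,  e^(−rT) = 0.925445
E₀ = V₀·N(d₁) − D·e^(−rT)·N(d₂)
   = 378.1945·0.919218 − 330.0531·0.925445·0.892112 = 75.150752
B₀ = V₀ − E₀ = 378.1945 − 75.150752 = 303.043748

B0=303.0437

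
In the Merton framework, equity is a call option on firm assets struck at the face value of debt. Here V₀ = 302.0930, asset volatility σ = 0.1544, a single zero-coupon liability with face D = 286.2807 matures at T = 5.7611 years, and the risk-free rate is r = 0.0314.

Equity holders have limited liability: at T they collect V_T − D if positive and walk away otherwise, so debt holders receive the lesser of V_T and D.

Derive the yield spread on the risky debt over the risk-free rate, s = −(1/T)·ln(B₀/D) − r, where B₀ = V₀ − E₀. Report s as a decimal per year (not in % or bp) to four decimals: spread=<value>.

d₁ = [ln(V₀/D) + (r + σ²/2)T] / (σ√T)
   = [ln(302.0930/286.2807) + (0.0314 + 0.5·0.1544²)·5.7611] / (0.1544·√5.7611)
   = [0.053762 + 0.249569] / 0.370595 = 0.818497
d₂ = d₁ − σ√T = 0.818497 − 0.370595 = 0.447901
N(d₁) = 0.793463,  N(d₂) = 0.672888,  e^(−rT) = 0.834520
E₀ = V₀·N(d₁) − D·e^(−rT)·N(d₂)
   = 302.0930·0.793463 − 286.2807·0.834520·0.672888 = 78.942087
B₀ = V₀ − E₀ = 302.0930 − 78.942087 = 223.150913
spread = −(1/T)·ln(B₀/D) − r = −(1/5.7611)·ln(223.150913/286.2807) − 0.0314 = 0.01184253

spread=0.0118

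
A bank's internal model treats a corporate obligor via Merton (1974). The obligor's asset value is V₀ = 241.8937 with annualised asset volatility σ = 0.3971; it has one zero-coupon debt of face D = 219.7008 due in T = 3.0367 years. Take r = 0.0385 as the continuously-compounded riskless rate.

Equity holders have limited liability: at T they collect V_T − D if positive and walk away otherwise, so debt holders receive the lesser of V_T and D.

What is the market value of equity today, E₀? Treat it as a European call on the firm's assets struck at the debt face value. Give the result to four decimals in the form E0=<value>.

d₁ = [ln(V₀/D) + (r + σ²/2)T] / (σ√T)
   = [ln(241.8937/219.7008) + (0.0385 + 0.5·0.3971²)·3.0367] / (0.3971·√3.0367)
   = [0.096232 + 0.356339] / 0.691992 = 0.654012
d₂ = d₁ − σ√T = 0.654012 − 0.691992 = -0.037979
N(d₁) = 0.743448,  N(d₂) = 0.484852,  e^(−rT) = 0.889663
E₀ = V₀·N(d₁) − D·e^(−rT)·N(d₂)
   = 241.8937·0.743448 − 219.7008·0.889663·0.484852 = 85.066410

E0=85.0664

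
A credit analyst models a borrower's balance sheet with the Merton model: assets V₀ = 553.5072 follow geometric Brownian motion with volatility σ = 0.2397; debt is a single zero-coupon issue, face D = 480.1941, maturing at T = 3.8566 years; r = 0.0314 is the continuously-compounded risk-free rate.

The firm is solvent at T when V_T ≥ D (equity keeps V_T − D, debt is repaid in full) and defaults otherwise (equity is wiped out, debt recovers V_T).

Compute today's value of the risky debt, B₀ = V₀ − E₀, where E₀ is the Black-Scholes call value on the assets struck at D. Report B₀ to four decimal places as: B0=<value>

d₁ = [ln(V₀/D) + (r + σ²/2)T] / (σ√T)
   = [ln(553.5072/480.1941) + (0.0314 + 0.5·0.2397²)·3.8566] / (0.2397·√3.8566)
   = [0.142084 + 0.231890] / 0.470728 = 0.794459
d₂ = d₁ − σ√T = 0.794459 − 0.470728 = 0.323730
N(d₁) = 0.786536,  N(d₂) = 0.626929,  e^(−rT) = 0.885948
E₀ = V₀·N(d₁) − D·e^(−rT)·N(d₂)
   = 553.5072·0.786536 − 480.1941·0.885948·0.626929 = 168.640786
B₀ = V₀ − E₀ = 553.5072 − 168.640786 = 384.866414

B0=384.8664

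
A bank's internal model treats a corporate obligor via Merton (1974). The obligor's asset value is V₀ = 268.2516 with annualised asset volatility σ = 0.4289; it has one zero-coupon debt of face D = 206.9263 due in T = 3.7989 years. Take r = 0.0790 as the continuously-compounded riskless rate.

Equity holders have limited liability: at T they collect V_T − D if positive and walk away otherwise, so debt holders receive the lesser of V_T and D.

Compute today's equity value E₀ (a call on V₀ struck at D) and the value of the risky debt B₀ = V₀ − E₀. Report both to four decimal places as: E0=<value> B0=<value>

d₁ = [ln(V₀/D) + (r + σ²/2)T] / (σ√T)
   = [ln(268.2516/206.9263) + (0.0790 + 0.5·0.4289²)·3.7989] / (0.4289·√3.7989)
   = [0.259563 + 0.649527] / 0.835959 = 1.087481
d₂ = d₁ − σ√T = 1.087481 − 0.835959 = 0.251522
N(d₁) = 0.861588,  N(d₂) = 0.599295,  e^(−rT) = 0.740734
E₀ = V₀·N(d₁) − D·e^(−rT)·N(d₂)
   = 268.2516·0.861588 − 206.9263·0.740734·0.599295 = 139.263962
B₀ = V₀ − E₀ = 268.2516 − 139.263962 = 128.987638

E0=139.2640 B0=128.9876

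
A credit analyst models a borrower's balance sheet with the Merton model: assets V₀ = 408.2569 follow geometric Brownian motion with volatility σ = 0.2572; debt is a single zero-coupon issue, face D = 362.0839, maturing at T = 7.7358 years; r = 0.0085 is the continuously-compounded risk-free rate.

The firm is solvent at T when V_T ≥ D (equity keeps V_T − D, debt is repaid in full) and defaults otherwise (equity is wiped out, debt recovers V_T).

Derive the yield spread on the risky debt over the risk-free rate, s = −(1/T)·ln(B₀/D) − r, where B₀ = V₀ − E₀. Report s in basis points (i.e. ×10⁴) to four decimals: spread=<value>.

d₁ = [ln(V₀/D) + (r + σ²/2)T] / (σ√T)
   = [ln(408.2569/362.0839) + (0.0085 + 0.5·0.2572²)·7.7358] / (0.2572·√7.7358)
   = [0.120021 + 0.321623] / 0.715358 = 0.617374
d₂ = d₁ − σ√T = 0.617374 − 0.715358 = -0.097984
N(d₁) = 0.731506,  N(d₂) = 0.460972,  e^(−rT) = 0.936361
E₀ = V₀·N(d₁) − D·e^(−rT)·N(d₂)
   = 408.2569·0.731506 − 362.0839·0.936361·0.460972 = 142.353717
B₀ = V₀ − E₀ = 408.2569 − 142.353717 = 265.903183
spread = −(1/T)·ln(B₀/D) − r = −(1/7.7358)·ln(265.903183/362.0839) − 0.0085 = 0.03141102
in basis points: 0.03141102 × 10⁴ = 314.1102 bp

spread=314.1102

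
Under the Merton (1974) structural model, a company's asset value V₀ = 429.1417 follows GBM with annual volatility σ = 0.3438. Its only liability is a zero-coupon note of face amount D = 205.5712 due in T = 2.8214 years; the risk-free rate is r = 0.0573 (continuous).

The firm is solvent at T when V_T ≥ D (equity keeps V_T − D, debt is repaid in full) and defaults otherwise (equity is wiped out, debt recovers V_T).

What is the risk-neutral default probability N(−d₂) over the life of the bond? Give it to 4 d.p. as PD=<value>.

d₁ = [ln(V₀/D) + (r + σ²/2)T] / (σ√T)
   = [ln(429.1417/205.5712) + (0.0573 + 0.5·0.3438²)·2.8214] / (0.3438·√2.8214)
   = [0.735995 + 0.328409] / 0.577482 = 1.843181
d₂ = d₁ − σ√T = 1.843181 − 0.577482 = 1.265700
risk-neutral PD = N(−d₂) = N(-1.265700) = 0.102810

PD=0.1028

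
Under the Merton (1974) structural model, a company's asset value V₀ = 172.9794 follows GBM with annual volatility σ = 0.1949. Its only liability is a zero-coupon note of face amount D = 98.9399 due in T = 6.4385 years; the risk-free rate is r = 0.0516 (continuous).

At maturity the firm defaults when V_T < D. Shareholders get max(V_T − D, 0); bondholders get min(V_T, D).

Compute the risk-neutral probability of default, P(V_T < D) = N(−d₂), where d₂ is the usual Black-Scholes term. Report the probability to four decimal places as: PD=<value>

d₁ = [ln(V₀/D) + (r + σ²/2)T] / (σ√T)
   = [ln(172.9794/98.9399) + (0.0516 + 0.5·0.1949²)·6.4385] / (0.1949·√6.4385)
   = [0.558660 + 0.454513] / 0.494543 = 2.048705
d₂ = d₁ − σ√T = 2.048705 − 0.494543 = 1.554162
risk-neutral PD = N(−d₂) = N(-1.554162) = 0.060073

PD=0.0601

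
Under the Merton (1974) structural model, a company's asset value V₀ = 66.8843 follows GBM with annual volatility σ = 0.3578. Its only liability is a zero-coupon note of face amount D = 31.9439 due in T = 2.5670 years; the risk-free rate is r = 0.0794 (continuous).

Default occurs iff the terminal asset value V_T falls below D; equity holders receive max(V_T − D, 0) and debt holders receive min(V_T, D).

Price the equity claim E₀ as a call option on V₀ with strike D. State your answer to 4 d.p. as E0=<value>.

E0=41.3158

d₁ = [ln(V₀/D) + (r + σ²/2)T] / (σ√T)
   = [ln(66.8843/31.9439) + (0.0794 + 0.5·0.3578²)·2.5670] / (0.3578·√2.5670)
   = [0.738983 + 0.368135] / 0.573262 = 1.931259
d₂ = d₁ − σ√T = 1.931259 − 0.573262 = 1.357997
N(d₁) = 0.973274,  N(d₂) = 0.912768,  e^(−rT) = 0.815609
E₀ = V₀·N(d₁) − D·e^(−rT)·N(d₂)
   = 66.8843·0.973274 − 31.9439·0.815609·0.912768 = 41.315769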